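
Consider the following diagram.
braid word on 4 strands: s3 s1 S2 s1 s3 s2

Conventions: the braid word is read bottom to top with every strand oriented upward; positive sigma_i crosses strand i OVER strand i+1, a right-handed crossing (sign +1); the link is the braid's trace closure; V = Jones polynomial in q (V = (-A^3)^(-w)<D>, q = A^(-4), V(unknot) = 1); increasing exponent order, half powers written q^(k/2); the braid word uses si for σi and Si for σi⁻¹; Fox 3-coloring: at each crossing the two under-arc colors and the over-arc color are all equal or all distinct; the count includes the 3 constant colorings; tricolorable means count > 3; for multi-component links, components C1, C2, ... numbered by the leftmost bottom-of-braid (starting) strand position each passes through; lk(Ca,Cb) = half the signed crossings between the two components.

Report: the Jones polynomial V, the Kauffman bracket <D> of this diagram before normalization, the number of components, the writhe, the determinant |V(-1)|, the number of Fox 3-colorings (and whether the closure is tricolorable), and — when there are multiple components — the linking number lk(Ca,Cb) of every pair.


V(q) = -q^(1/2) + q^(3/2) - q^(5/2) - q^(9/2)
bracket: -A^-6 - A^2 + A^6 - A^10, w = +4
2 components, writhe +4, over 6 crossings
lk(C1,C2) = +2
det 4, colorings 3 of 3^6 — not tricolorable
observation: the 1 component pair carries total linking +2


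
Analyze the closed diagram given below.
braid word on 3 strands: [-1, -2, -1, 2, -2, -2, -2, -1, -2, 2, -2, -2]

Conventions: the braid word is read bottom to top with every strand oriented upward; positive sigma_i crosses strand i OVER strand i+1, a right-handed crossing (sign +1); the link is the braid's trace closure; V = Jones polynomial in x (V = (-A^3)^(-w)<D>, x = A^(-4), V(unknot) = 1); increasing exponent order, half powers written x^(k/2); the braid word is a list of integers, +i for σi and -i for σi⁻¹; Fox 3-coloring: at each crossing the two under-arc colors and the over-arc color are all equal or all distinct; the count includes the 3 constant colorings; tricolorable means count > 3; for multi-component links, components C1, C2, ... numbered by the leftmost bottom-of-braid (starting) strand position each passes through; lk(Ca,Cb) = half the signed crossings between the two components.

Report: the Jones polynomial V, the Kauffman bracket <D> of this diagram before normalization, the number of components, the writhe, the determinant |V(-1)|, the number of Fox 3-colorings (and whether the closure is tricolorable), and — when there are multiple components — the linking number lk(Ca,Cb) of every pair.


V = -x^-8 + x^-5 + x^-3
<D> = A^-12 + A^-4 - A^8 (w = -8)
1 component over 12 crossings, w = -8
9 Fox colorings among 3^12, |V(-1)| = 3: tricolorable
why: w = -8 (over 12 crossings) is diagram-only; (-A^3)^(8) removes it from V


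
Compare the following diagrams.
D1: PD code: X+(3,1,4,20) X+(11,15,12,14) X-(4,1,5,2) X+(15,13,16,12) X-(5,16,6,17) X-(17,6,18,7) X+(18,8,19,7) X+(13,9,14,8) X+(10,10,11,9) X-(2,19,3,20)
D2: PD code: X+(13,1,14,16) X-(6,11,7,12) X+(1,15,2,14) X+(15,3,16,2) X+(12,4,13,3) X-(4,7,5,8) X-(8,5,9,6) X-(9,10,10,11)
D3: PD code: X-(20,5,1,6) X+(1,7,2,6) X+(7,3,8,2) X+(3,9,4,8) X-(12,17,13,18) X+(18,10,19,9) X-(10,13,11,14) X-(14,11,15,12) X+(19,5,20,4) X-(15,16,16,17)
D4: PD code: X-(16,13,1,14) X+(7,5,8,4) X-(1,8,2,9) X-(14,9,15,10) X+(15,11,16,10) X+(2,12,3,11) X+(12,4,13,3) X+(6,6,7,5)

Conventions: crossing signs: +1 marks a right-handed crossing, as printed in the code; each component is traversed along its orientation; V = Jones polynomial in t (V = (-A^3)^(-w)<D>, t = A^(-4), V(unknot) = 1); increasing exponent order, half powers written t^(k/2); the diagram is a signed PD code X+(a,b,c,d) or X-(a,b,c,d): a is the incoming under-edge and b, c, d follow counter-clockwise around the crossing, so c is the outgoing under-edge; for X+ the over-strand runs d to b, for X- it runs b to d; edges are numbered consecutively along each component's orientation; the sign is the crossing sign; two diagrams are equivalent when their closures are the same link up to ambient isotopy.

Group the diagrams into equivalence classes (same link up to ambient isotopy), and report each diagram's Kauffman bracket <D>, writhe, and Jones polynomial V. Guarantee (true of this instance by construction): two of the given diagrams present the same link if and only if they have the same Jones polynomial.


classes: {D1} | {D2, D3} | {D4}
V(D1) = t + t^3 - t^4  [10 crossings, <D> = -A^-10 + A^-6 + A^2, w = +2]
V(D2) = -t^-3 + t^-2 - t^-1 + 3 - t + t^2 - t^3  (w 0, c 8, <D> = -A^-12 + A^-8 - A^-4 + 3 - A^4 + A^8 - A^12)
V(D3) = -t^-3 + t^-2 - t^-1 + 3 - t + t^2 - t^3  [10 crossings, <D> = -A^-12 + A^-8 - A^-4 + 3 - A^4 + A^8 - A^12, w = 0]
V(D4) = 1  [8 crossings, <D> = A^6, w = +2]
note: 3 classes among 4 diagrams; unequal V(t) rules out equality


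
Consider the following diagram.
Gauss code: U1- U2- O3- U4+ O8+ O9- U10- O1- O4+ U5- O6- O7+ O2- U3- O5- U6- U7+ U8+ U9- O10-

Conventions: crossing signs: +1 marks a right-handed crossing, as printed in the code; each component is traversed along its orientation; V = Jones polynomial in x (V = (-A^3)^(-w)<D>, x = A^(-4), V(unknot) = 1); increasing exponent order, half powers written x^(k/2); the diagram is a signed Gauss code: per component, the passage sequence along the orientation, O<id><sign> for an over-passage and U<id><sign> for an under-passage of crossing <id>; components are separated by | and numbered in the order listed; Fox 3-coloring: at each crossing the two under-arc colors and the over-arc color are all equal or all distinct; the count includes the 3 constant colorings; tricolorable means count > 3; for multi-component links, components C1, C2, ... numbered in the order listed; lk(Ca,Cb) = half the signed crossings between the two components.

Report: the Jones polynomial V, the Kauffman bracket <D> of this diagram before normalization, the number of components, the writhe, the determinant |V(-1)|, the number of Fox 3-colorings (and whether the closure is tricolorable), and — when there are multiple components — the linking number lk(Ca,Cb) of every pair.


Jones polynomial: V(x) = -x^-6 + x^-5 - x^-4 + 2x^-3 - x^-2 + x^-1
<D> = A^-8 - A^-4 + 2 - A^4 + A^8 - A^12; writhe -4
components 1, writhe -4 (10 crossings)
3-colorings: 3 of 3^10, det 7 — not tricolorable
note: V spans 5 powers of x: at least 5 crossings in any diagram


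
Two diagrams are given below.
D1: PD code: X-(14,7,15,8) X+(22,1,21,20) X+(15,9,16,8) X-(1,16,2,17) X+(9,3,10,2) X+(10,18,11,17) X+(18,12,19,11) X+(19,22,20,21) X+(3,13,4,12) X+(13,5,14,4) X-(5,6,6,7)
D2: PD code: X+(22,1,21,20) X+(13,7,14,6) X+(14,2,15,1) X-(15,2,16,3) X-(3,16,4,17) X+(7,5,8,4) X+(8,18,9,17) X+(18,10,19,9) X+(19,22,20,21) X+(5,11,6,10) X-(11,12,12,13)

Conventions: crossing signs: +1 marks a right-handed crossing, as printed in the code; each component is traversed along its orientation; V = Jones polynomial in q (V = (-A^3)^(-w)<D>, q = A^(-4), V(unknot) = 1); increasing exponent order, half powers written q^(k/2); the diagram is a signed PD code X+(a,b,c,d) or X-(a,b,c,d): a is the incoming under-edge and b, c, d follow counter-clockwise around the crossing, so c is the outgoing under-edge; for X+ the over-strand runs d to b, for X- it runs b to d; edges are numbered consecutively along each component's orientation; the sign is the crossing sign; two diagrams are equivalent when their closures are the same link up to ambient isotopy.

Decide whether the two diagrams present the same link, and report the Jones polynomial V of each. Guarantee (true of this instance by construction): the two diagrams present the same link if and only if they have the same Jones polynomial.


equivalent: yes
V(D1) = -q^(3/2) + q^(5/2) - 3q^(7/2) + 2q^(9/2) - 3q^(11/2) + 2q^(13/2) - q^(15/2) + q^(17/2)  (w +5, c 11, <D> = -A^-19 + A^-15 - 2A^-11 + 3A^-7 - 2A^-3 + 3A - A^5 + A^9)
V(D2) = -q^(3/2) + q^(5/2) - 3q^(7/2) + 2q^(9/2) - 3q^(11/2) + 2q^(13/2) - q^(15/2) + q^(17/2)  (w +5, c 11, <D> = -A^-19 + A^-15 - 2A^-11 + 3A^-7 - 2A^-3 + 3A - A^5 + A^9)
why: from 11 to 11 crossings by R-moves: one link, two diagrams


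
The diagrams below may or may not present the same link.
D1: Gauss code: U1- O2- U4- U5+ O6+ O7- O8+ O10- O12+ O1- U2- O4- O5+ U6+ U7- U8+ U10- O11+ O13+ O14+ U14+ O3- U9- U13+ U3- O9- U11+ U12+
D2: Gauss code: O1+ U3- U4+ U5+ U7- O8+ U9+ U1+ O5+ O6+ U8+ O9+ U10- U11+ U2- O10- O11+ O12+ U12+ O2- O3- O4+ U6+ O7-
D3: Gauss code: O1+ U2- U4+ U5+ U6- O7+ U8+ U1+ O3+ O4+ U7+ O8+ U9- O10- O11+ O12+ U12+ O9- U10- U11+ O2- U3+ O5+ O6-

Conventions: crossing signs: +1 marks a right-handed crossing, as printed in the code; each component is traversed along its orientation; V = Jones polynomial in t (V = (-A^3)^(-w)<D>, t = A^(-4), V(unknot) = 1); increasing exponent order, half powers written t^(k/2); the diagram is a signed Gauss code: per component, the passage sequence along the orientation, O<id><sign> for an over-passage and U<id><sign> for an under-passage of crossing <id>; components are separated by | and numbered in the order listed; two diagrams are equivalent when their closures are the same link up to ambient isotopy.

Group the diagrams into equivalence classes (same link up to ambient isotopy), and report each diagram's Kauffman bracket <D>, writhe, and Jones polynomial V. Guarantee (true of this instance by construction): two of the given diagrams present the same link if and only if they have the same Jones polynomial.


equivalence classes: {D1} | {D2, D3}
D1 (bracket 1; 14 crossings at w = 0): V = 1
V(D2) = t - t^2 + 2t^3 - t^4 + t^5 - t^6  [12 crossings, <D> = -A^-12 + A^-8 - A^-4 + 2 - A^4 + A^8, w = +4]
V(D3) = t - t^2 + 2t^3 - t^4 + t^5 - t^6  (w +4, c 12, <D> = -A^-12 + A^-8 - A^-4 + 2 - A^4 + A^8)
observation: comparing 3 Jones polynomials yields 2 groups


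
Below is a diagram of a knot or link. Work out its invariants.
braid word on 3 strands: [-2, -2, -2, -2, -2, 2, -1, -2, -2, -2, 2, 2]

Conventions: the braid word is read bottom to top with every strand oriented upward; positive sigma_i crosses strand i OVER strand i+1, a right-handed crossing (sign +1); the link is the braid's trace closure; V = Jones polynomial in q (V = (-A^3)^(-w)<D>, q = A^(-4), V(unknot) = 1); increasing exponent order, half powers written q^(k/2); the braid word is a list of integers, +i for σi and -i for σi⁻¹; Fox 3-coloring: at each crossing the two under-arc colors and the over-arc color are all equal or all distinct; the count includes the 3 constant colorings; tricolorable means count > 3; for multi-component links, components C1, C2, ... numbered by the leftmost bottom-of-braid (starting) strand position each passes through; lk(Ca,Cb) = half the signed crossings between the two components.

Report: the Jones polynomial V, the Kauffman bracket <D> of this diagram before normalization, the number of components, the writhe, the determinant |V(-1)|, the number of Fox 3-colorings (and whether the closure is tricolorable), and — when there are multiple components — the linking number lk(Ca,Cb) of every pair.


V(q) = -q^-7 + q^-6 - q^-5 + q^-4 + q^-2
bracket: A^-10 + A^-2 - A^2 + A^6 - A^10, w = -6
1 component, writhe -6, over 12 crossings
det 5, colorings 3 of 3^12 — not tricolorable
observation: det 5 = |V(-1)|; not divisible by 3, so not tricolorable


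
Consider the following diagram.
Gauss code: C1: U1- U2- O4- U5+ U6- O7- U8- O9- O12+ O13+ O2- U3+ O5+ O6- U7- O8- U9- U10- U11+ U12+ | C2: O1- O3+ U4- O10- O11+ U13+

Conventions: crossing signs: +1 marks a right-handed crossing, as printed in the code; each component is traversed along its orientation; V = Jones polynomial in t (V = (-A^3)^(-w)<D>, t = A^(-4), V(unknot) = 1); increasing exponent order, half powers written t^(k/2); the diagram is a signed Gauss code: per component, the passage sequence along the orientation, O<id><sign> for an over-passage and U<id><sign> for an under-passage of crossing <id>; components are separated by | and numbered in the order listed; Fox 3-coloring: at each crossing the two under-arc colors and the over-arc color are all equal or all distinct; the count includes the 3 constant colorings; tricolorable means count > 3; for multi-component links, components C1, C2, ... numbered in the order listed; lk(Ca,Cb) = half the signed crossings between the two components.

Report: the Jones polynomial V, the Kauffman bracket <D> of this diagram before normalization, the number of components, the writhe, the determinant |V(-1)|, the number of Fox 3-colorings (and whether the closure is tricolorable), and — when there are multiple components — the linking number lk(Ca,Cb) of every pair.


Jones polynomial: V(t) = t^(-11/2) - t^(-9/2) + t^(-7/2) - 2t^(-5/2) + t^(-3/2) - 2t^(-1/2)
<D> = 2A^-7 - A^-3 + 2A - A^5 + A^9 - A^13; writhe -3
components 2, writhe -3 (13 crossings)
linking number lk(C1,C2) = 0
3-colorings: 3 of 3^13, det 8 — not tricolorable
note: summing lk over 1 pair gives 0


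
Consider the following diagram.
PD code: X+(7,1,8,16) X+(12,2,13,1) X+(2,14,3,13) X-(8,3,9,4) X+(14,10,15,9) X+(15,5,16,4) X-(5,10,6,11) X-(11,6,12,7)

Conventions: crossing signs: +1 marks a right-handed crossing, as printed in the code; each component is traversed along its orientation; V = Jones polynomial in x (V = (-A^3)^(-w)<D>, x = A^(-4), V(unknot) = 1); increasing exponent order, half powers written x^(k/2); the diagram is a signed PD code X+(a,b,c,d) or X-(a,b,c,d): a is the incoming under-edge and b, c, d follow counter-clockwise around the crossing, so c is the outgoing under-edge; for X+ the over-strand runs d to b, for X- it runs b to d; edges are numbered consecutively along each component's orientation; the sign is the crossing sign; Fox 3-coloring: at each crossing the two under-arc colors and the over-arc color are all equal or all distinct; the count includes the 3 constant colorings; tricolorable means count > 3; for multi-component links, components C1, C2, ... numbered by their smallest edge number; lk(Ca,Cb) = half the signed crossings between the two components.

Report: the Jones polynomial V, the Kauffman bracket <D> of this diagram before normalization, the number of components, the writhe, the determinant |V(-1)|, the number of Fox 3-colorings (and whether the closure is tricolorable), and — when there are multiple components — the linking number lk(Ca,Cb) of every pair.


Jones polynomial: V(x) = -x^-1 + 2 - x + 2x^2 - x^3 + x^4 - x^5
<D> = -A^-14 + A^-10 - A^-6 + 2A^-2 - A^2 + 2A^6 - A^10; writhe +2
components 1, writhe +2 (8 crossings)
3-colorings: 9 of 3^8, det 9 — tricolorable
note: |V(-1)| = 9: so tricolorable, since 3 divides 9


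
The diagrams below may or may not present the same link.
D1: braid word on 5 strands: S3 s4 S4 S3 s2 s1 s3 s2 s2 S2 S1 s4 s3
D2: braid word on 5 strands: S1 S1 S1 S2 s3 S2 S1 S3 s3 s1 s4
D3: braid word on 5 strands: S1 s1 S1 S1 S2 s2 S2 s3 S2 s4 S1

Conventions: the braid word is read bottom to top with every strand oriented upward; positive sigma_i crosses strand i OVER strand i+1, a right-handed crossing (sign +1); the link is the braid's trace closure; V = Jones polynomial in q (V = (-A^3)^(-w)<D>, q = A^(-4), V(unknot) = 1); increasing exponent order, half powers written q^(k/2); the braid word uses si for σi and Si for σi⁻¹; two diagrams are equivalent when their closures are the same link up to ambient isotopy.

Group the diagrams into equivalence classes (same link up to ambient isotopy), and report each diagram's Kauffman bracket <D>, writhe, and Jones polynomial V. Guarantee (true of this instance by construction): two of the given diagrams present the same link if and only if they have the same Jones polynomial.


equivalence classes: {D1} | {D2, D3}
D1 (bracket A^7 + A^11; 13 crossings at w = +3): V = -q^(-1/2) - q^(1/2)
V(D2) = q^(-13/2) - q^(-11/2) + q^(-9/2) - 2q^(-7/2) - q^(-3/2)  (w -3, c 11, <D> = A^-3 + 2A^5 - A^9 + A^13 - A^17)
V(D3) = q^(-13/2) - q^(-11/2) + q^(-9/2) - 2q^(-7/2) - q^(-3/2)  [11 crossings, <D> = A^-3 + 2A^5 - A^9 + A^13 - A^17, w = -3]
key observation: comparing 3 Jones polynomials yields 2 groups


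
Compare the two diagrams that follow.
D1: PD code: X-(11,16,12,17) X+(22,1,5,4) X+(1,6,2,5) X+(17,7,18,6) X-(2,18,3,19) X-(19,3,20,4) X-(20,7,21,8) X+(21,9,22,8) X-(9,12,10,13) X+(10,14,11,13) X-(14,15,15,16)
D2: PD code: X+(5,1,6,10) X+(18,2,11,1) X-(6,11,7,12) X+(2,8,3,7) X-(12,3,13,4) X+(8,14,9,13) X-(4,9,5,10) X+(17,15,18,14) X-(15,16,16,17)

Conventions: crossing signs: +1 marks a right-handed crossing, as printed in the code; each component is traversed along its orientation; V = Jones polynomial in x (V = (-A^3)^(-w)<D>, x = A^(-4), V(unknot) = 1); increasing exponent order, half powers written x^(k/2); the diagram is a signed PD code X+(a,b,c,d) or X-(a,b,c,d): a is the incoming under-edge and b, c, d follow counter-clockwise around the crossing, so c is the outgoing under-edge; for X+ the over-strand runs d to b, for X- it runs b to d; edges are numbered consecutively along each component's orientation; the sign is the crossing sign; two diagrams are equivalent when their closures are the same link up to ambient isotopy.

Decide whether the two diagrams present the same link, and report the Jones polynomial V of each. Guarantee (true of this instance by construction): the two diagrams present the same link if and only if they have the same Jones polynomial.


equivalent: no
D1 (bracket A^-5 + A^-1; 11 crossings at w = -1): V = -x^(-1/2) - x^(1/2)
V(D2) = -x^(-3/2) + x^(-1/2) - 2x^(1/2) + x^(3/2) - 2x^(5/2) + x^(7/2)  (w +1, c 9, <D> = -A^-11 + 2A^-7 - A^-3 + 2A - A^5 + A^9)
key observation: 2 classes among 2 diagrams; unequal V(x) rules out equality


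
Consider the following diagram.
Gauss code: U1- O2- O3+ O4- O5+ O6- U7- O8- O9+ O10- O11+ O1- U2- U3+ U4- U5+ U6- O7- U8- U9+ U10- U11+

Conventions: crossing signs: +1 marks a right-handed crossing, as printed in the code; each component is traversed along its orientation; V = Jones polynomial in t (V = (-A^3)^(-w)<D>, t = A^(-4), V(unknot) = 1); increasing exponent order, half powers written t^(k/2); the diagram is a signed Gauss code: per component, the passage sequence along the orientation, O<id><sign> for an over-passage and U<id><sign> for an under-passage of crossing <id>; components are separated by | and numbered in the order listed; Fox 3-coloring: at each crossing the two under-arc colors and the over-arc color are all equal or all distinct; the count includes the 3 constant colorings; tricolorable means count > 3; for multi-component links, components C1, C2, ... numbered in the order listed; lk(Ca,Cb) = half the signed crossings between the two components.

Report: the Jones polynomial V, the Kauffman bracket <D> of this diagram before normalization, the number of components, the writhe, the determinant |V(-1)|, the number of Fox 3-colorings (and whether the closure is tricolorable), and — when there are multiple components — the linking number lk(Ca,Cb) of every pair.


V = -t^-4 + t^-3 + t^-1
<D> = -A^-5 - A^3 + A^7 (w = -3)
1 component over 11 crossings, w = -3
9 Fox colorings among 3^11, |V(-1)| = 3: tricolorable
why: V spans 3 powers of t: at least 3 crossings in any diagram


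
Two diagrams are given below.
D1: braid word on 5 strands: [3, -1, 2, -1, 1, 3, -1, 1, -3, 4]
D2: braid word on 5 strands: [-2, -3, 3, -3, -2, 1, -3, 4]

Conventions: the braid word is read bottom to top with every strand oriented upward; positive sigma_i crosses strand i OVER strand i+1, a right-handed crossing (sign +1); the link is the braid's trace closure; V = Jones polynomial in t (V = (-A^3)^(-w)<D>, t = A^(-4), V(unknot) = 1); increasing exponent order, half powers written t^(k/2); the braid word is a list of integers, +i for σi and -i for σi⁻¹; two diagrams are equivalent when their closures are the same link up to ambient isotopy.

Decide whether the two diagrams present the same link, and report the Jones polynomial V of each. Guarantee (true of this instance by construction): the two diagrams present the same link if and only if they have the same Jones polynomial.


equivalent: no
D1 (bracket A^6; 10 crossings at w = +2): V = 1
D2 (bracket A^-2 + A^6 - A^10; 8 crossings at w = -2): V = -t^-4 + t^-3 + t^-1
key observation: 2 classes among 2 diagrams; unequal V(t) rules out equality


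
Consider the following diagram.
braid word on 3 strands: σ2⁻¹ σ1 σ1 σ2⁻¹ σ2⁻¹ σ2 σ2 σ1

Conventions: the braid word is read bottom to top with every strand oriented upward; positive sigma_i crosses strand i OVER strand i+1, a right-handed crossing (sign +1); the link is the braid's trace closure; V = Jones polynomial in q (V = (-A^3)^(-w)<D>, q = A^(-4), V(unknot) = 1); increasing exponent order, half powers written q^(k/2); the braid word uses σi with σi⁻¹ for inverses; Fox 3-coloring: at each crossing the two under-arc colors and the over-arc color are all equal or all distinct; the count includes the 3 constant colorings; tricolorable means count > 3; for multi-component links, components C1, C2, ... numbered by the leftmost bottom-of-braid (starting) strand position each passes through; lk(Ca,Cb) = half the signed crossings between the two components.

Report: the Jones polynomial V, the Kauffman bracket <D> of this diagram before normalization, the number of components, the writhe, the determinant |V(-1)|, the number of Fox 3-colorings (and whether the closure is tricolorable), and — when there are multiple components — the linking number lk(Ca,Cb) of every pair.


V(q) = q + q^3 - q^4
bracket: -A^-10 + A^-6 + A^2, w = +2
1 component, writhe +2, over 8 crossings
det 3, colorings 9 of 3^8 — tricolorable
observation: the span of V is 3, forcing >= 3 crossings in any diagram


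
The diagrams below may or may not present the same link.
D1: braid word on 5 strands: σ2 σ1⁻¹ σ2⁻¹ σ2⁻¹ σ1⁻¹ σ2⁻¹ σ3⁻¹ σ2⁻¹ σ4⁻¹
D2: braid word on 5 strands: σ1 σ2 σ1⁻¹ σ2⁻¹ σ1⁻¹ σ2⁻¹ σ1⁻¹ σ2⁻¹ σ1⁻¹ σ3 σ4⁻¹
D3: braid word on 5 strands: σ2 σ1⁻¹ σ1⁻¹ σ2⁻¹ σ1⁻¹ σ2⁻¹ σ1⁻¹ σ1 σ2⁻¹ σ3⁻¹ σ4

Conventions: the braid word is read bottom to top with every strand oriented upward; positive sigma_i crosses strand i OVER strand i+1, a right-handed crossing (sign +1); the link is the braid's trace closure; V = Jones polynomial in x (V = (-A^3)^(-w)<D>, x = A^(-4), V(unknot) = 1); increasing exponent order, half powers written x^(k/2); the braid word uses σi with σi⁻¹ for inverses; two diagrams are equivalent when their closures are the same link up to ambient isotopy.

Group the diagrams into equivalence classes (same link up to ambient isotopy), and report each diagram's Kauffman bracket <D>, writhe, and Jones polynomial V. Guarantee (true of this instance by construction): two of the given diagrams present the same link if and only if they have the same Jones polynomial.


equivalence classes: {D1, D2, D3}
D1 (bracket A^-15 + A^-7 - A^-3 + A; 9 crossings at w = -7): V = -x^(-11/2) + x^(-9/2) - x^(-7/2) - x^(-3/2)
D2 (bracket A^-9 + A^-1 - A^3 + A^7; 11 crossings at w = -5): V = -x^(-11/2) + x^(-9/2) - x^(-7/2) - x^(-3/2)
D3 (bracket A^-9 + A^-1 - A^3 + A^7; 11 crossings at w = -5): V = -x^(-11/2) + x^(-9/2) - x^(-7/2) - x^(-3/2)
key observation: one V(x) for all 3 diagrams — one class (guaranteed)


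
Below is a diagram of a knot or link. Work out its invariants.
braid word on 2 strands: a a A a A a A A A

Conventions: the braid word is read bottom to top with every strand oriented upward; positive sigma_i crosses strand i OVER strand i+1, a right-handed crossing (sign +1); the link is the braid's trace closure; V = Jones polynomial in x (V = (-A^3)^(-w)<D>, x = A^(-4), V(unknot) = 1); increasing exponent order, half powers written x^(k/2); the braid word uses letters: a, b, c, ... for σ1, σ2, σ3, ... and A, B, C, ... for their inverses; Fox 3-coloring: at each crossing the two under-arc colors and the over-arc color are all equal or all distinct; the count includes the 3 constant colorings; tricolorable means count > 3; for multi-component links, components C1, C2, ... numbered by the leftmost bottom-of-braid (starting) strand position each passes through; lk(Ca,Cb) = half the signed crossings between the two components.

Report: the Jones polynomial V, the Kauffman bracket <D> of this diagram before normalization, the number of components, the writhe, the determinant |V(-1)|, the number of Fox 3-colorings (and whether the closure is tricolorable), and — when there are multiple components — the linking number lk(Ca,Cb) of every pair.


Jones polynomial: V(x) = 1
<D> = -A^-3; writhe -1
components 1, writhe -1 (9 crossings)
3-colorings: 3 of 3^9, det 1 — not tricolorable
note: a (2,1) torus form — a single generator 1 times


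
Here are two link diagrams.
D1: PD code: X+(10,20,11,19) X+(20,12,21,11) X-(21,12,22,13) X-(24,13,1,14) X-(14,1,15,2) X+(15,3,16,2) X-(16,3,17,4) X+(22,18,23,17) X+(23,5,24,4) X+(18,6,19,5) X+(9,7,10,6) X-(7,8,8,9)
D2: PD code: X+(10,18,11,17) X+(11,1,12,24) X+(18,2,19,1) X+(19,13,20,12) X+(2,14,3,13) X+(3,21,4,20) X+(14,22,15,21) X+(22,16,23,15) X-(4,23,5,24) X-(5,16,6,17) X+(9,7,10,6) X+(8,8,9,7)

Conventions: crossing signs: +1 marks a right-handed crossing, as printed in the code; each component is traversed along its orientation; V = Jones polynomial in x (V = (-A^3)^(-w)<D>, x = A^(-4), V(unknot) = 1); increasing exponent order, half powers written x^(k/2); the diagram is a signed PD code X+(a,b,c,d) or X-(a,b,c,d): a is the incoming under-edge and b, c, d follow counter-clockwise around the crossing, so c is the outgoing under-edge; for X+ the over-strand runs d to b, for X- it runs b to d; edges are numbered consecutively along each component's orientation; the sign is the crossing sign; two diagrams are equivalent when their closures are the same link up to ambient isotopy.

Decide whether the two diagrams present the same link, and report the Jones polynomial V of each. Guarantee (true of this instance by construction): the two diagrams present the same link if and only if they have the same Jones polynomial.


equivalent: no
D1 (bracket A^6; 12 crossings at w = +2): V = 1
V(D2) = x^2 + x^4 - x^5 + x^6 - x^7  (w +8, c 12, <D> = -A^-4 + 1 - A^4 + A^8 + A^16)
key observation: V(x) takes 2 values over 2 diagrams, fixing the grouping


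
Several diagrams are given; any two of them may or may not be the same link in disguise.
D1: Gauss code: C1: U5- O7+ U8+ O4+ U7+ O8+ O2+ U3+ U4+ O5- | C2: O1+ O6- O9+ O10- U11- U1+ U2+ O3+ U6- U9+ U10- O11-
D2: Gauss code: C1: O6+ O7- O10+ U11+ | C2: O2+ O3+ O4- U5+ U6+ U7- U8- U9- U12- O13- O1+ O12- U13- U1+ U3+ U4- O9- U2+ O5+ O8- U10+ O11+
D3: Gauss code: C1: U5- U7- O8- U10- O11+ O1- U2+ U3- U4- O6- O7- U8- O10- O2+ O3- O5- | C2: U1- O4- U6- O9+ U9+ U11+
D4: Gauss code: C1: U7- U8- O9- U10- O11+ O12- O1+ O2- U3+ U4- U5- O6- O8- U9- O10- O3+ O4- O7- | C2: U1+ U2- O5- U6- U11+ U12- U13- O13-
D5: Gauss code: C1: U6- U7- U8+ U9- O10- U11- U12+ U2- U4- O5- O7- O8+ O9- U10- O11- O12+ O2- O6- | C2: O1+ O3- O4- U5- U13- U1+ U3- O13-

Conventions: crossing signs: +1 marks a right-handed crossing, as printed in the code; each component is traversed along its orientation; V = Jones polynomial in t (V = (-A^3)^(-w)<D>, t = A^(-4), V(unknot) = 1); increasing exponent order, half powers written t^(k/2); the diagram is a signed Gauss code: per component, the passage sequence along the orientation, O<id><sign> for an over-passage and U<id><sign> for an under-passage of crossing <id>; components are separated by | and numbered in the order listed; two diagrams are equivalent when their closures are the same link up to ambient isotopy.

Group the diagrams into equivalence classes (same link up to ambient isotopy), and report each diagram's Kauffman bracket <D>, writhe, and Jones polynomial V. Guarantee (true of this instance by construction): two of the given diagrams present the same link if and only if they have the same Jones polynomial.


classes: {D1} | {D2} | {D3, D4, D5}
V(D1) = -t^(3/2) - 2t^(7/2) + t^(9/2) - t^(11/2) + t^(13/2)  [11 crossings, <D> = -A^-17 + A^-13 - A^-9 + 2A^-5 + A^3, w = +3]
D2 (bracket A^-7 + A; 13 crossings at w = +1): V = -t^(1/2) - t^(5/2)
V(D3) = t^(-13/2) - t^(-11/2) + t^(-9/2) - 2t^(-7/2) - t^(-3/2)  (w -5, c 11, <D> = A^-9 + 2A^-1 - A^3 + A^7 - A^11)
D4 (bracket A^-15 + 2A^-7 - A^-3 + A - A^5; 13 crossings at w = -7): V = t^(-13/2) - t^(-11/2) + t^(-9/2) - 2t^(-7/2) - t^(-3/2)
D5 (bracket A^-15 + 2A^-7 - A^-3 + A - A^5; 13 crossings at w = -7): V = t^(-13/2) - t^(-11/2) + t^(-9/2) - 2t^(-7/2) - t^(-3/2)
note: comparing 5 Jones polynomials yields 3 groups


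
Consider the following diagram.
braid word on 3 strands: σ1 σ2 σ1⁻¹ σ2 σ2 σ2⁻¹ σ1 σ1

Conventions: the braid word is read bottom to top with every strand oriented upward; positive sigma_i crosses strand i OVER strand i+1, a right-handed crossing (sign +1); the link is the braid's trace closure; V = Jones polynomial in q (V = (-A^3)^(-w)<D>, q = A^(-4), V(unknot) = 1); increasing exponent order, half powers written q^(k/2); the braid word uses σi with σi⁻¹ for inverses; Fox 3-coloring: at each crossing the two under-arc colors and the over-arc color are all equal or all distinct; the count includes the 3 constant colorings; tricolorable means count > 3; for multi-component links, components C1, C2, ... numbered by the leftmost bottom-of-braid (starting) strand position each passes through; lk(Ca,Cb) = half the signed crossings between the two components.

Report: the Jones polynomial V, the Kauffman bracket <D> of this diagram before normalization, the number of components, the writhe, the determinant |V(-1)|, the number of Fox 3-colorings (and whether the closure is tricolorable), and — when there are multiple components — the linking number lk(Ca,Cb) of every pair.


Jones polynomial: V(q) = q - q^2 + 2q^3 - q^4 + q^5 - q^6
<D> = -A^-12 + A^-8 - A^-4 + 2 - A^4 + A^8; writhe +4
components 1, writhe +4 (8 crossings)
3-colorings: 3 of 3^8, det 7 — not tricolorable
note: w = +4 (over 8 crossings) is diagram-only; (-A^3)^(-4) removes it from V


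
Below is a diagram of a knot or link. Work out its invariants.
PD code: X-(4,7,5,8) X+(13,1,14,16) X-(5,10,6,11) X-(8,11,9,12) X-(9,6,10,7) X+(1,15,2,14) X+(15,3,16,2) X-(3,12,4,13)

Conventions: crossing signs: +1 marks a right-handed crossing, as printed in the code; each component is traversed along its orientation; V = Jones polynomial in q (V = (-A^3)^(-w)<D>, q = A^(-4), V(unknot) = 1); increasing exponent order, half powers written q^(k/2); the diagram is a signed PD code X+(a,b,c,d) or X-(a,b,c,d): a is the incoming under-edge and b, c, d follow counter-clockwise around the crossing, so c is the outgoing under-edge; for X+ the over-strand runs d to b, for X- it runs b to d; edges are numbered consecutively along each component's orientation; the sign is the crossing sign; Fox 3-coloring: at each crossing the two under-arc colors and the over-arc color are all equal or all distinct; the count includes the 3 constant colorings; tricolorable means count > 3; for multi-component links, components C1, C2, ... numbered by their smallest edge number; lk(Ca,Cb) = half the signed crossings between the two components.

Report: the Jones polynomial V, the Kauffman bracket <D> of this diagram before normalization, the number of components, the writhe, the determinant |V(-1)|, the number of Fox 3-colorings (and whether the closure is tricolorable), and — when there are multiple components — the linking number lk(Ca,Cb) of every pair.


Jones polynomial: V(q) = -q^-3 + q^-2 - q^-1 + 3 - q + q^2 - q^3
<D> = -A^-18 + A^-14 - A^-10 + 3A^-6 - A^-2 + A^2 - A^6; writhe -2
components 1, writhe -2 (8 crossings)
3-colorings: 27 of 3^8, det 9 — tricolorable
note: the span of V is 6, forcing >= 6 crossings in any diagram


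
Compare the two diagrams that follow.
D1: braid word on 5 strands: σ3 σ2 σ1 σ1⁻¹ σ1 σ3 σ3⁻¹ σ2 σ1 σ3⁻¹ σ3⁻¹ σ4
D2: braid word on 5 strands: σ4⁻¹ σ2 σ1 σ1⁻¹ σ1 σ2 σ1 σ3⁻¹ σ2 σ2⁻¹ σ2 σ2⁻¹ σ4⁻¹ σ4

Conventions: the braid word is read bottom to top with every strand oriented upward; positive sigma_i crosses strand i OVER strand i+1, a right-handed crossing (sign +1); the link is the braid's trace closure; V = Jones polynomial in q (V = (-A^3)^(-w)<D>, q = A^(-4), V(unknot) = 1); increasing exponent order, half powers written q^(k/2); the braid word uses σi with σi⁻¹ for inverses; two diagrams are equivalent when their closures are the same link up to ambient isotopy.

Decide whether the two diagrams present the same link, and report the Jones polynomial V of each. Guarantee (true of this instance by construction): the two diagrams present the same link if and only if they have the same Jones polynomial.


equivalent: yes
D1 (bracket -A^-4 + 1 + A^8; 12 crossings at w = +4): V = q + q^3 - q^4
V(D2) = q + q^3 - q^4  (w +2, c 14, <D> = -A^-10 + A^-6 + A^2)
key observation: Markov moves rewrite D1 (12 crossings) into D2 (14)


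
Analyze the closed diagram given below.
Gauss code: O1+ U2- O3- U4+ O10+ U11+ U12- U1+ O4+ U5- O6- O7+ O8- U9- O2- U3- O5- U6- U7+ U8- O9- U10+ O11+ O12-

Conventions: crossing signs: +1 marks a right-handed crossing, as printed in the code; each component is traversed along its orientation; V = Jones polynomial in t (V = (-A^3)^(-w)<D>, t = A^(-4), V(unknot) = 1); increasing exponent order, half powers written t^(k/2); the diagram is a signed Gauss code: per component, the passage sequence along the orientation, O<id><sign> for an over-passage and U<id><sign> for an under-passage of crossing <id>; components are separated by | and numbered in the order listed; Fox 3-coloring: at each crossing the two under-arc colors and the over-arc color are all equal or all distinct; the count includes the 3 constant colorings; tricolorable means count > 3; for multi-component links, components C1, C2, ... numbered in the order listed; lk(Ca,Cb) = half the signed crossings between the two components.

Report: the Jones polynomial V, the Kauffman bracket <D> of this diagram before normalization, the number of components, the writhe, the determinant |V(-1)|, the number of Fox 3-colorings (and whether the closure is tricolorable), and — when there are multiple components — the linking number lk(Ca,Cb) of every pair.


V(t) = -t^-6 + 2t^-5 - 4t^-4 + 5t^-3 - 4t^-2 + 5t^-1 - 3 + 2t - t^2
bracket: -A^-14 + 2A^-10 - 3A^-6 + 5A^-2 - 4A^2 + 5A^6 - 4A^10 + 2A^14 - A^18, w = -2
1 component, writhe -2, over 12 crossings
det 27, colorings 9 of 3^12 — tricolorable
observation: V spans 8 powers of t: at least 8 crossings in any diagram


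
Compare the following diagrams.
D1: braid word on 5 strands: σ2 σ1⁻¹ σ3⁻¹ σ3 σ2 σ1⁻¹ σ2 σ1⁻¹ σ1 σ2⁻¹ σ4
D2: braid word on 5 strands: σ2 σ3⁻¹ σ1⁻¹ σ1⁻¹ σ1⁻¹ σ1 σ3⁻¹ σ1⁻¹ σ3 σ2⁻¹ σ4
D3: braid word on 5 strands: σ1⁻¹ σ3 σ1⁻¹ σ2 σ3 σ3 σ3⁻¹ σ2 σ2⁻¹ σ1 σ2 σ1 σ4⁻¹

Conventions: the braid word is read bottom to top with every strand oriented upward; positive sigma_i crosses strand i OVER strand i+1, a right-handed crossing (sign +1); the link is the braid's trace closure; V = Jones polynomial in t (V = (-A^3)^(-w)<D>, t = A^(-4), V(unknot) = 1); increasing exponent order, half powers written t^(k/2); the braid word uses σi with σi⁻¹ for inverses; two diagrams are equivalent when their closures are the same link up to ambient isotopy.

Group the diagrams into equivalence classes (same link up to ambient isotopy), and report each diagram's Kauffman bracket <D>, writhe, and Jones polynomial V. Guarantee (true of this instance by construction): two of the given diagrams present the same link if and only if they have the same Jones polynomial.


equivalence classes: {D1} | {D2} | {D3}
D1 (bracket A^-7 + A^13; 11 crossings at w = +1): V = -t^(-5/2) - t^(5/2)
V(D2) = t^(-9/2) - t^(-5/2) - t^(-3/2) - t^(-1/2)  [11 crossings, <D> = A^-7 + A^-3 + A - A^9, w = -3]
V(D3) = -t^(1/2) - t^(5/2)  [13 crossings, <D> = A^-1 + A^7, w = +3]
key observation: V(t) takes 3 values over 3 diagrams, fixing the grouping


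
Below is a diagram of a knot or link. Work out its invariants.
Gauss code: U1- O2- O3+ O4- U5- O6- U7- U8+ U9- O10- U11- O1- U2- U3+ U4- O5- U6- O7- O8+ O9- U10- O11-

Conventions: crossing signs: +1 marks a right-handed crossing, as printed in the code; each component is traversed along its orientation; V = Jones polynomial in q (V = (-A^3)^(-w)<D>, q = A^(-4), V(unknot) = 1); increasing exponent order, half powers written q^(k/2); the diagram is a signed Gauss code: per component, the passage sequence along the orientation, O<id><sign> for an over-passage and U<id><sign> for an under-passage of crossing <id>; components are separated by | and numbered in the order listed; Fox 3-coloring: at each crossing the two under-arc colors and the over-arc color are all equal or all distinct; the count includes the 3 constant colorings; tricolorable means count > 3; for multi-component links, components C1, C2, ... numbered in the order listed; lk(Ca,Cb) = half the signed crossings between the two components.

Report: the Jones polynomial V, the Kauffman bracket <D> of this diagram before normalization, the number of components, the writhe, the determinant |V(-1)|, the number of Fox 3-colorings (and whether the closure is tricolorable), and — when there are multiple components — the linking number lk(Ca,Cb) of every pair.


V(q) = -q^-10 + q^-9 - q^-8 + q^-7 - q^-6 + q^-5 + q^-3
bracket: -A^-9 - A^-1 + A^3 - A^7 + A^11 - A^15 + A^19, w = -7
1 component, writhe -7, over 11 crossings
det 7, colorings 3 of 3^11 — not tricolorable
observation: w = -7 shifts under R1 moves; the (-A^3)^(7) factor cancels that in V


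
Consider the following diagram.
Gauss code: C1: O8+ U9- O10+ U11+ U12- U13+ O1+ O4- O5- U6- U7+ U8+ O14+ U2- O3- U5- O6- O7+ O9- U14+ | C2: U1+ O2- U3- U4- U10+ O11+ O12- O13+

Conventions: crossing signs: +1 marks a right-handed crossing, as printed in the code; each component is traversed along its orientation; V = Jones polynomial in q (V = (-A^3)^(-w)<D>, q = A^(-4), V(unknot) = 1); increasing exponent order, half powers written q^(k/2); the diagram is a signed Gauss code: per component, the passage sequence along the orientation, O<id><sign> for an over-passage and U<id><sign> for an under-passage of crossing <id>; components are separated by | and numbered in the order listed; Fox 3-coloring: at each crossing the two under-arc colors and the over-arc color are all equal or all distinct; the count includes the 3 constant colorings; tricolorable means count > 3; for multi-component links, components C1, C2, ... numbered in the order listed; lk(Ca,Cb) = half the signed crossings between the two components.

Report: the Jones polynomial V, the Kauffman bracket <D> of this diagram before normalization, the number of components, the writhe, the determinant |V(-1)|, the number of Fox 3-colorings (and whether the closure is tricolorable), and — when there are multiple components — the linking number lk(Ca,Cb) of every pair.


V = -q^(-7/2) + q^(-5/2) - q^(-3/2) + q^(-1/2) - 2q^(1/2) + q^(3/2) - q^(5/2)
<D> = -A^-10 + A^-6 - 2A^-2 + A^2 - A^6 + A^10 - A^14 (w = 0)
2 components over 14 crossings, w = 0
lk(C1,C2): 0
3 Fox colorings among 3^14, |V(-1)| = 8: not tricolorable
why: w = 0 (over 14 crossings) is diagram-only; (-A^3)^(0) removes it from V


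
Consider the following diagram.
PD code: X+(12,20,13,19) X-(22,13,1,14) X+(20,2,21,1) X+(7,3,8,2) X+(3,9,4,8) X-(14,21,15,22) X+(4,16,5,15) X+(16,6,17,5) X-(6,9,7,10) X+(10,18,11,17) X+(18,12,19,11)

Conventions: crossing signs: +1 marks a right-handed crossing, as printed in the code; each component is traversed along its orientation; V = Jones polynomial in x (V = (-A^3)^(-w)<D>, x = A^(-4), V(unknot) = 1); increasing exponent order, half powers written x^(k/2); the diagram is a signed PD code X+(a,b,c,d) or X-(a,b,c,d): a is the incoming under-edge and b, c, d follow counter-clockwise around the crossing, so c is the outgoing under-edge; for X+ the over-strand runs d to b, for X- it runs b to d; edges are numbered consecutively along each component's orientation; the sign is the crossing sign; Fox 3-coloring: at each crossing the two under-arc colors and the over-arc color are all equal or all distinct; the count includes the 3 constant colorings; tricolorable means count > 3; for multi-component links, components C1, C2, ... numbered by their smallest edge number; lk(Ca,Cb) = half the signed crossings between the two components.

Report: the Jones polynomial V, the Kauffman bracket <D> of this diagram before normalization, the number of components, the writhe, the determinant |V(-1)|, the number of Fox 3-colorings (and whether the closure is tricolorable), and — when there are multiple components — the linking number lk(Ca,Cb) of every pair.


Jones polynomial: V(x) = 1 - 2x + 5x^2 - 7x^3 + 9x^4 - 10x^5 + 10x^6 - 8x^7 + 5x^8 - 3x^9 + x^10
<D> = -A^-25 + 3A^-21 - 5A^-17 + 8A^-13 - 10A^-9 + 10A^-5 - 9A^-1 + 7A^3 - 5A^7 + 2A^11 - A^15; writhe +5
components 1, writhe +5 (11 crossings)
3-colorings: 3 of 3^11, det 61 — not tricolorable
note: |V(-1)| = 61: so not tricolorable, since 3 does not divide 61
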